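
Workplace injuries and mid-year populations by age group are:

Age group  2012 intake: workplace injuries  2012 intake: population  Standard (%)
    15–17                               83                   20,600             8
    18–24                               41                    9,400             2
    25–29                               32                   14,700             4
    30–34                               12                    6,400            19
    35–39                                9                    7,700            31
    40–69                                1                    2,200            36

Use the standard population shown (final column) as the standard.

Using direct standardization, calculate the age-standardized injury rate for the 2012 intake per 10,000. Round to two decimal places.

Age-specific rates per 10,000 for the 2012 intake: 40.29, 43.62, 21.77, 18.75, 11.69, 4.55.
Standard weights: 0.08, 0.02, 0.04, 0.19, 0.31, 0.36.
Standardized rate: 0.0800×40.29 + 0.0200×43.62 + 0.0400×21.77 + 0.1900×18.75 + 0.3100×11.69 + 0.3600×4.55 = 13.7886 per 10,000.

13.79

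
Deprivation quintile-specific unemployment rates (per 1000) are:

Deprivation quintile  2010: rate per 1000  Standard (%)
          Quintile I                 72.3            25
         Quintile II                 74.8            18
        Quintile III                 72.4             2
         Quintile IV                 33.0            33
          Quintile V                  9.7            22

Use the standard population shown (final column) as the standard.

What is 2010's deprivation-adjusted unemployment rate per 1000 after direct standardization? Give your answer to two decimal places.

46.01

Standard weights: 0.25, 0.18, 0.02, 0.33, 0.22.
Standardized rate: 0.2500×72.3 + 0.1800×74.8 + 0.0200×72.4 + 0.3300×33.0 + 0.2200×9.7 = 46.0110 per 1000.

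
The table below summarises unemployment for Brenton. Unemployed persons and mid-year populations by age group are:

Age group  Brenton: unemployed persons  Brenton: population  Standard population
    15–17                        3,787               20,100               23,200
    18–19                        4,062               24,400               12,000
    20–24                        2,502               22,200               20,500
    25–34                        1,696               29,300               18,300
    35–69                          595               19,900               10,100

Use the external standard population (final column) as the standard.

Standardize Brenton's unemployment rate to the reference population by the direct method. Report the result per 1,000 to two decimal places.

Age-specific rates per 1,000 for Brenton: 188.408, 166.475, 112.703, 57.884, 29.899.
Standard total = 84,100; weights = 0.2759, 0.1427, 0.2438, 0.2176, 0.1201.
Standardized rate: 0.2759×188.408 + 0.1427×166.475 + 0.2438×112.703 + 0.2176×57.884 + 0.1201×29.899 = 119.3869 per 1,000.

119.39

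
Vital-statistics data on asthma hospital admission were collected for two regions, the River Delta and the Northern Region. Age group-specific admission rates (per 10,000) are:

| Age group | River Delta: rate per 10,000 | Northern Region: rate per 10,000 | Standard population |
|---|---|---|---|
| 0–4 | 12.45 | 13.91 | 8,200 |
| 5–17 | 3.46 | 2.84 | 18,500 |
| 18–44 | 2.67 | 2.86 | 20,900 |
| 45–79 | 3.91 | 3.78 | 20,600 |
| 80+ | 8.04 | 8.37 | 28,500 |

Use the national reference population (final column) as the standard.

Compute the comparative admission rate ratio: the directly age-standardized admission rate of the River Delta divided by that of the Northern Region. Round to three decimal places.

Standard total = 96,700; weights = 0.0848, 0.1913, 0.2161, 0.2130, 0.2947.
The River Delta: 0.0848×12.45 + 0.1913×3.46 + 0.2161×2.67 + 0.2130×3.91 + 0.2947×8.04 = 5.4973 per 10,000.
The Northern Region: 0.0848×13.91 + 0.1913×2.84 + 0.2161×2.86 + 0.2130×3.78 + 0.2947×8.37 = 5.6131 per 10,000.
Ratio = 5.4973 ÷ 5.6131 = 0.97937.

0.979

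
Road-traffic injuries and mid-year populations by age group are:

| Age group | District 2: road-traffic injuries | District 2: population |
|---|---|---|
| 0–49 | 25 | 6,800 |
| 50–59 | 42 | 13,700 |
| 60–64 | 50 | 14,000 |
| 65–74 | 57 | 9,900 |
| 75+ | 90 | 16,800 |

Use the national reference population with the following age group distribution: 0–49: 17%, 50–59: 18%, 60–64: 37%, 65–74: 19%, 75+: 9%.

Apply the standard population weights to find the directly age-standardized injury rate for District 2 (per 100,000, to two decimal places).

407.43

Age-specific rates per 100,000 for District 2: 367.65, 306.57, 357.14, 575.76, 535.71.
Standard weights: 0.17, 0.18, 0.37, 0.19, 0.09.
Standardized rate: 0.1700×367.65 + 0.1800×306.57 + 0.3700×357.14 + 0.1900×575.76 + 0.0900×535.71 = 407.4336 per 100,000.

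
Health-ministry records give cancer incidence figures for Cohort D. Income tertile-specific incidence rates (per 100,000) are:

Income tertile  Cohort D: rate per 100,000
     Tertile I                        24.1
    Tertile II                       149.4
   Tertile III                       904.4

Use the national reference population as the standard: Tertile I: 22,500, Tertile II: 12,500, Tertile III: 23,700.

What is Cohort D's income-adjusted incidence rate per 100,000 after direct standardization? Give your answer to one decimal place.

406.2

Standard total = 58,700; weights = 0.3833, 0.2129, 0.4037.
Standardized rate: 0.3833×24.1 + 0.2129×149.4 + 0.4037×904.4 = 406.2015 per 100,000.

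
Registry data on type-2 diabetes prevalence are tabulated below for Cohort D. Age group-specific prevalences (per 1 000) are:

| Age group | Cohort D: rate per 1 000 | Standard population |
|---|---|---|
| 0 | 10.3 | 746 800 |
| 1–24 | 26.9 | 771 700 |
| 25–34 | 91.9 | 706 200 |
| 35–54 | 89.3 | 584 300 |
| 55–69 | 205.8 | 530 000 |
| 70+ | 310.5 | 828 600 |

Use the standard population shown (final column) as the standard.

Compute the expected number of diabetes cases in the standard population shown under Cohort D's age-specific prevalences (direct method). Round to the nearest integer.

511883

Expected diabetes cases = Σ (standard pop × age-specific rate ÷ 1 000)
= 746 800×10.3/1 000 + 771 700×26.9/1 000 + 706 200×91.9/1 000 + 584 300×89.3/1 000 + 530 000×205.8/1 000 + 828 600×310.5/1 000
= 7692.04 + 20758.73 + 64899.78 + 52177.99 + 109074.00 + 257280.30 = 511882.84.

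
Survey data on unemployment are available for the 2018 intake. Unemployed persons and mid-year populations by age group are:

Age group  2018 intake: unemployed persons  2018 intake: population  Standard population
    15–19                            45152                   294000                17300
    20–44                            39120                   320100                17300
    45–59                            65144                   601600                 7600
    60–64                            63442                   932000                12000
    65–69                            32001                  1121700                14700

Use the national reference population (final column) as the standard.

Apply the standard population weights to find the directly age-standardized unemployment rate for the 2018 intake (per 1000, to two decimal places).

Age-specific rates per 1000 for the 2018 intake: 153.578, 122.212, 108.285, 68.071, 28.529.
Standard total = 68900; weights = 0.2511, 0.2511, 0.1103, 0.1742, 0.2134.
Standardized rate: 0.2511×153.578 + 0.2511×122.212 + 0.1103×108.285 + 0.1742×68.071 + 0.2134×28.529 = 99.1344 per 1000.

99.13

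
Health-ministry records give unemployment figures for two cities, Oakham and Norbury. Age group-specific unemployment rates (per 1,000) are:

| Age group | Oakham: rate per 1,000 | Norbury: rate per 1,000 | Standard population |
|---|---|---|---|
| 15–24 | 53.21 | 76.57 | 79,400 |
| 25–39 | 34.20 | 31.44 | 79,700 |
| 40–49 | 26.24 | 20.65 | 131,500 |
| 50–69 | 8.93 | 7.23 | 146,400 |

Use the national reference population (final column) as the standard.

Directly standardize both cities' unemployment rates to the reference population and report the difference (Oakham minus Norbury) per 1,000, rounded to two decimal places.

Standard total = 437,000; weights = 0.1817, 0.1824, 0.3009, 0.3350.
Oakham: 0.1817×53.21 + 0.1824×34.20 + 0.3009×26.24 + 0.3350×8.93 = 26.7930 per 1,000.
Norbury: 0.1817×76.57 + 0.1824×31.44 + 0.3009×20.65 + 0.3350×7.23 = 28.2823 per 1,000.
Difference = 26.7930 − 28.2823 = -1.4894.

-1.49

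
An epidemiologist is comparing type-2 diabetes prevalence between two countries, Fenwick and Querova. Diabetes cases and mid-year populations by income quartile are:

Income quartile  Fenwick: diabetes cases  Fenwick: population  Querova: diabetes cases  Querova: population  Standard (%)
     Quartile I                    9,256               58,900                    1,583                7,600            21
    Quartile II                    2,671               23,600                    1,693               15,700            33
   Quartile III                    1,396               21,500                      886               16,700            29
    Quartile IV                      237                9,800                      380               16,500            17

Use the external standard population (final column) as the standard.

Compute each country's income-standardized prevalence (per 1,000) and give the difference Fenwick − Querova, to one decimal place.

Income-specific rates per 1,000 for Fenwick: 157.148, 113.178, 64.930, 24.184.
For Querova: 208.289, 107.834, 53.054, 23.030.
Standard weights: 0.21, 0.33, 0.29, 0.17.
Fenwick: 0.2100×157.148 + 0.3300×113.178 + 0.2900×64.930 + 0.1700×24.184 = 93.2907 per 1,000.
Querova: 0.2100×208.289 + 0.3300×107.834 + 0.2900×53.054 + 0.1700×23.030 = 98.6269 per 1,000.
Difference = 93.2907 − 98.6269 = -5.3362.

-5.3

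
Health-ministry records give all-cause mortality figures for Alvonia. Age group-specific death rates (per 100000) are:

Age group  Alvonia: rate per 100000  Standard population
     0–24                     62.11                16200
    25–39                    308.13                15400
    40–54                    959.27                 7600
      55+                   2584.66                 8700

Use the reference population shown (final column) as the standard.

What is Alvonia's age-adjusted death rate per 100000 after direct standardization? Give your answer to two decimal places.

741.72

Standard total = 47900; weights = 0.3382, 0.3215, 0.1587, 0.1816.
Standardized rate: 0.3382×62.11 + 0.3215×308.13 + 0.1587×959.27 + 0.1816×2584.66 = 741.7198 per 100000.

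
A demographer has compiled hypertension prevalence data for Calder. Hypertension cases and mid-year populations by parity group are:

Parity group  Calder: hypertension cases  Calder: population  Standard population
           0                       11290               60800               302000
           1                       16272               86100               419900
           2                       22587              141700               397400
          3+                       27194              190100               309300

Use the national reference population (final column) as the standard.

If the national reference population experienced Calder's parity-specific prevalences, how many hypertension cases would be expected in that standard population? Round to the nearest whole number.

243027

Parity-specific rates per 1000 for Calder: 185.691, 188.990, 159.400, 143.051.
Expected hypertension cases = Σ (standard pop × parity-specific rate ÷ 1000)
= 302000×185.691/1000 + 419900×188.990/1000 + 397400×159.400/1000 + 309300×143.051/1000
= 56078.62 + 79356.71 + 63345.62 + 44245.68 = 243026.63.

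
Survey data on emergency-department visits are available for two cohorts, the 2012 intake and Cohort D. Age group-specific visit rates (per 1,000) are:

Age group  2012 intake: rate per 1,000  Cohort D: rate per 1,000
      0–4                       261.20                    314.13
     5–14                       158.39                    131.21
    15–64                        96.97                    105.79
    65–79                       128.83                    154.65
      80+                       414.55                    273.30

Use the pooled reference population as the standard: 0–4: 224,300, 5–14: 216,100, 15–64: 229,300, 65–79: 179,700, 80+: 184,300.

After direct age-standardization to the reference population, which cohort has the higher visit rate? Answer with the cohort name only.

2012 intake

Standard total = 1,033,700; weights = 0.2170, 0.2091, 0.2218, 0.1738, 0.1783.
The 2012 intake: 0.2170×261.20 + 0.2091×158.39 + 0.2218×96.97 + 0.1738×128.83 + 0.1783×414.55 = 207.6064 per 1,000.
Cohort D: 0.2170×314.13 + 0.2091×131.21 + 0.2218×105.79 + 0.1738×154.65 + 0.1783×273.30 = 194.6709 per 1,000.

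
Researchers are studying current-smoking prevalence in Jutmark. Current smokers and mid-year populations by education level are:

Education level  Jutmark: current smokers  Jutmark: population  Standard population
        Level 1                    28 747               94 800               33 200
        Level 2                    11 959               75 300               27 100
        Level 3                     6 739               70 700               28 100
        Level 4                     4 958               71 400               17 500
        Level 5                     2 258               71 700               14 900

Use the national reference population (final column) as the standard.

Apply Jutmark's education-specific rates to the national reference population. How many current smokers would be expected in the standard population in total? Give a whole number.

18734

Education-specific rates per 1 000 for Jutmark: 303.238, 158.818, 95.318, 69.440, 31.492.
Expected current smokers = Σ (standard pop × education-specific rate ÷ 1 000)
= 33 200×303.238/1 000 + 27 100×158.818/1 000 + 28 100×95.318/1 000 + 17 500×69.440/1 000 + 14 900×31.492/1 000
= 10067.51 + 4303.97 + 2678.44 + 1215.20 + 469.24 = 18734.36.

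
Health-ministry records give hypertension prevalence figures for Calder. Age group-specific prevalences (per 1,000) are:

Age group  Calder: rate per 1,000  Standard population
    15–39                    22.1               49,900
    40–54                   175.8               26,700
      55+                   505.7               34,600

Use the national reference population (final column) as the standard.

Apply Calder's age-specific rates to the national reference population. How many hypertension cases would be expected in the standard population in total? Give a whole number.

Expected hypertension cases = Σ (standard pop × age-specific rate ÷ 1,000)
= 49,900×22.1/1,000 + 26,700×175.8/1,000 + 34,600×505.7/1,000
= 1102.79 + 4693.86 + 17497.22 = 23293.87.

23294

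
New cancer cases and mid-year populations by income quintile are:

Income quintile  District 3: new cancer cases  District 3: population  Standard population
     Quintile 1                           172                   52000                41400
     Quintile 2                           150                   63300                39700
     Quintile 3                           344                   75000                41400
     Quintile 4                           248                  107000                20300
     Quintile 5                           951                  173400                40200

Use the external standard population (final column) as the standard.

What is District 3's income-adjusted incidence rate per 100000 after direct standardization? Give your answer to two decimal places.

376.19

Income-specific rates per 100000 for District 3: 330.77, 236.97, 458.67, 231.78, 548.44.
Standard total = 183000; weights = 0.2262, 0.2169, 0.2262, 0.1109, 0.2197.
Standardized rate: 0.2262×330.77 + 0.2169×236.97 + 0.2262×458.67 + 0.1109×231.78 + 0.2197×548.44 = 376.1895 per 100000.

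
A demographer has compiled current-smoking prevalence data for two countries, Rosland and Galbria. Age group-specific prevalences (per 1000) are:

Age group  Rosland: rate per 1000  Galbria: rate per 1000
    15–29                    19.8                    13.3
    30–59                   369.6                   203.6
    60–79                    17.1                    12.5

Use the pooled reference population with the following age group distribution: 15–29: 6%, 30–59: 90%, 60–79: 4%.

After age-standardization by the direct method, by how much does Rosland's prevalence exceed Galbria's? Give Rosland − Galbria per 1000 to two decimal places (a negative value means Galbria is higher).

Standard weights: 0.06, 0.90, 0.04.
Rosland: 0.0600×19.8 + 0.9000×369.6 + 0.0400×17.1 = 334.5120 per 1000.
Galbria: 0.0600×13.3 + 0.9000×203.6 + 0.0400×12.5 = 184.5380 per 1000.
Difference = 334.5120 − 184.5380 = 149.9740.

149.97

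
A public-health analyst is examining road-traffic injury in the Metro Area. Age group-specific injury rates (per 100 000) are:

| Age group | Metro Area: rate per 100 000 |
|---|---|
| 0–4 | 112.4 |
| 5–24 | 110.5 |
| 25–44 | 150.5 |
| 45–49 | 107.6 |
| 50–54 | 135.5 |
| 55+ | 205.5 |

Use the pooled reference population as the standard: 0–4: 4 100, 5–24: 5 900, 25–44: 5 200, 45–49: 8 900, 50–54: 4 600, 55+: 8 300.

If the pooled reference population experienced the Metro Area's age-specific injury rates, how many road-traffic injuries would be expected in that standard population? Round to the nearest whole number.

Expected road-traffic injuries = Σ (standard pop × age-specific rate ÷ 100 000)
= 4 100×112.4/100 000 + 5 900×110.5/100 000 + 5 200×150.5/100 000 + 8 900×107.6/100 000 + 4 600×135.5/100 000 + 8 300×205.5/100 000
= 4.61 + 6.52 + 7.83 + 9.58 + 6.23 + 17.06 = 51.82.

52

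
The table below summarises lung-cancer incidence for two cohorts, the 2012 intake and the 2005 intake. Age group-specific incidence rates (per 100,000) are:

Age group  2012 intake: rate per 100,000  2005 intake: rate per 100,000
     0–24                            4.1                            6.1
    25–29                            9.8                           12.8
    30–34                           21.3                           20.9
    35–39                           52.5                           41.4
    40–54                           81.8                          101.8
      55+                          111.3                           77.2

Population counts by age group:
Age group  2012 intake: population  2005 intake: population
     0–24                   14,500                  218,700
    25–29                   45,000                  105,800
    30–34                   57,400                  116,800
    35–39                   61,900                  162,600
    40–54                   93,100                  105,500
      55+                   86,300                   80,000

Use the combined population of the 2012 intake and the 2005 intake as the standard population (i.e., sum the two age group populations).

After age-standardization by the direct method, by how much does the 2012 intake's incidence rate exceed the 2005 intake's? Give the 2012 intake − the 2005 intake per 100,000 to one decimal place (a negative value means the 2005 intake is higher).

2.9

Combined standard total = 1,147,600; weights = 0.2032, 0.1314, 0.1518, 0.1956, 0.1731, 0.1449.
The 2012 intake: 0.2032×4.1 + 0.1314×9.8 + 0.1518×21.3 + 0.1956×52.5 + 0.1731×81.8 + 0.1449×111.3 = 45.9091 per 100,000.
The 2005 intake: 0.2032×6.1 + 0.1314×12.8 + 0.1518×20.9 + 0.1956×41.4 + 0.1731×101.8 + 0.1449×77.2 = 42.9973 per 100,000.
Difference = 45.9091 − 42.9973 = 2.9119.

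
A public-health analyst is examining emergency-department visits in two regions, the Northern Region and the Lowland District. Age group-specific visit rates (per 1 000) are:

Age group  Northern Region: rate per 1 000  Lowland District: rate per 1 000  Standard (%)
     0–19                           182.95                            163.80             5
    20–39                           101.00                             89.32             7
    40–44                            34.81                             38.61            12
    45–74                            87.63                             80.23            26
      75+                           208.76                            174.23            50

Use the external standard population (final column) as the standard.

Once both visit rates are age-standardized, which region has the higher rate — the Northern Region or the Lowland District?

Standard weights: 0.05, 0.07, 0.12, 0.26, 0.50.
The Northern Region: 0.0500×182.95 + 0.0700×101.00 + 0.1200×34.81 + 0.2600×87.63 + 0.5000×208.76 = 147.5585 per 1 000.
The Lowland District: 0.0500×163.80 + 0.0700×89.32 + 0.1200×38.61 + 0.2600×80.23 + 0.5000×174.23 = 127.0504 per 1 000.

Northern Region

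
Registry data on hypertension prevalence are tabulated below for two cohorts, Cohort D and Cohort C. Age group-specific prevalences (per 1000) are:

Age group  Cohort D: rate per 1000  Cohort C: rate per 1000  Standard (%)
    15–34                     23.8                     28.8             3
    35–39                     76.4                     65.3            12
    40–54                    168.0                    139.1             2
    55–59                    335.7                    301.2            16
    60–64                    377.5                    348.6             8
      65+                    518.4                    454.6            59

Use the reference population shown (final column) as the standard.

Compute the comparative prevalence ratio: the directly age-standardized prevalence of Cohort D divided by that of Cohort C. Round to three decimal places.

1.133

Standard weights: 0.03, 0.12, 0.02, 0.16, 0.08, 0.59.
Cohort D: 0.0300×23.8 + 0.1200×76.4 + 0.0200×168.0 + 0.1600×335.7 + 0.0800×377.5 + 0.5900×518.4 = 403.0100 per 1000.
Cohort C: 0.0300×28.8 + 0.1200×65.3 + 0.0200×139.1 + 0.1600×301.2 + 0.0800×348.6 + 0.5900×454.6 = 355.7760 per 1000.
Ratio = 403.0100 ÷ 355.7760 = 1.13276.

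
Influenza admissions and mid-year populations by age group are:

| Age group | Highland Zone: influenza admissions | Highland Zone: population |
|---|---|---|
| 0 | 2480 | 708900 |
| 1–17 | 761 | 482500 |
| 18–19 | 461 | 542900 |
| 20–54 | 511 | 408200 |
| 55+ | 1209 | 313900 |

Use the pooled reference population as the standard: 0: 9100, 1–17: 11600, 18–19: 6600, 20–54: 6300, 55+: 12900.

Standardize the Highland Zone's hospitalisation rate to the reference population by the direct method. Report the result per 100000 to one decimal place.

Age-specific rates per 100000 for the Highland Zone: 349.84, 157.72, 84.91, 125.18, 385.15.
Standard total = 46500; weights = 0.1957, 0.2495, 0.1419, 0.1355, 0.2774.
Standardized rate: 0.1957×349.84 + 0.2495×157.72 + 0.1419×84.91 + 0.1355×125.18 + 0.2774×385.15 = 243.6702 per 100000.

243.7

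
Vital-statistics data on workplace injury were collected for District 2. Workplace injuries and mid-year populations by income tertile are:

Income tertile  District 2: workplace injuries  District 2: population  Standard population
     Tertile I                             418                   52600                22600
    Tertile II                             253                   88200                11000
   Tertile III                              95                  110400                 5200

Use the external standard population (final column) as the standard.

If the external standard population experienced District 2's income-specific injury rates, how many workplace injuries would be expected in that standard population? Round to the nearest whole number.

216

Income-specific rates per 10000 for District 2: 79.47, 28.68, 8.61.
Expected workplace injuries = Σ (standard pop × income-specific rate ÷ 10000)
= 22600×79.47/10000 + 11000×28.68/10000 + 5200×8.61/10000
= 179.60 + 31.55 + 4.47 = 215.62.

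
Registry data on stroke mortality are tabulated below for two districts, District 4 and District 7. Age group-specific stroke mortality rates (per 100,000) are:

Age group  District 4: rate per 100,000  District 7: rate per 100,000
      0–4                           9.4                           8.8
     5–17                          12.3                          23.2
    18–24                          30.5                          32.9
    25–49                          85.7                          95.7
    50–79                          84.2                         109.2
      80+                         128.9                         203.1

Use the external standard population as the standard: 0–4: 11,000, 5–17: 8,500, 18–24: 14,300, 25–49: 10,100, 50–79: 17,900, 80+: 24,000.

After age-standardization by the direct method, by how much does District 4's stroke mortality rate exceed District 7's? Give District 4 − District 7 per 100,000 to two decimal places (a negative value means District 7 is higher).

-28.55

Standard total = 85,800; weights = 0.1282, 0.0991, 0.1667, 0.1177, 0.2086, 0.2797.
District 4: 0.1282×9.4 + 0.0991×12.3 + 0.1667×30.5 + 0.1177×85.7 + 0.2086×84.2 + 0.2797×128.9 = 71.2174 per 100,000.
District 7: 0.1282×8.8 + 0.0991×23.2 + 0.1667×32.9 + 0.1177×95.7 + 0.2086×109.2 + 0.2797×203.1 = 99.7683 per 100,000.
Difference = 71.2174 − 99.7683 = -28.5509.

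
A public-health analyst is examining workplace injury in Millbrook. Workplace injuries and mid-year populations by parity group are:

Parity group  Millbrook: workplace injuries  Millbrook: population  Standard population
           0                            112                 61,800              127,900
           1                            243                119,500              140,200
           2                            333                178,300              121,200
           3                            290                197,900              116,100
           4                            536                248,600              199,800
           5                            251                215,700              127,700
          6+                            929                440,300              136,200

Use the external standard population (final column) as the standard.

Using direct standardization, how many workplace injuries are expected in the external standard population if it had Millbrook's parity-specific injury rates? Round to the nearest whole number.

Parity-specific rates per 10,000 for Millbrook: 18.12, 20.33, 18.68, 14.65, 21.56, 11.64, 21.10.
Expected workplace injuries = Σ (standard pop × parity-specific rate ÷ 10,000)
= 127,900×18.12/10,000 + 140,200×20.33/10,000 + 121,200×18.68/10,000 + 116,100×14.65/10,000 + 199,800×21.56/10,000 + 127,700×11.64/10,000 + 136,200×21.10/10,000
= 231.79 + 285.09 + 226.36 + 170.13 + 430.78 + 148.60 + 287.37 = 1780.13.

1780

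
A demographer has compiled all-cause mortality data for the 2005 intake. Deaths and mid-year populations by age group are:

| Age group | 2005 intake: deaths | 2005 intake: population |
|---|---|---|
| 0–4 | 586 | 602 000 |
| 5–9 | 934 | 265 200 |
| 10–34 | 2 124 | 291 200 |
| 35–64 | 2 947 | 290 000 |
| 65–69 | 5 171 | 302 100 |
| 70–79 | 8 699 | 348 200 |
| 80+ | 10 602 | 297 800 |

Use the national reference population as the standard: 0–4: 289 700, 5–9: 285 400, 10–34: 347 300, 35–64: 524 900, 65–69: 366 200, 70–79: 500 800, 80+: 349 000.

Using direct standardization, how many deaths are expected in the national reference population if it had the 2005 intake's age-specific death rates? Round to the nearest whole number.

40359

Age-specific rates per 1 000 for the 2005 intake: 0.973, 3.522, 7.294, 10.162, 17.117, 24.983, 35.601.
Expected deaths = Σ (standard pop × age-specific rate ÷ 1 000)
= 289 700×0.973/1 000 + 285 400×3.522/1 000 + 347 300×7.294/1 000 + 524 900×10.162/1 000 + 366 200×17.117/1 000 + 500 800×24.983/1 000 + 349 000×35.601/1 000
= 282.00 + 1005.14 + 2533.19 + 5334.07 + 6268.19 + 12511.37 + 12424.78 = 40358.74.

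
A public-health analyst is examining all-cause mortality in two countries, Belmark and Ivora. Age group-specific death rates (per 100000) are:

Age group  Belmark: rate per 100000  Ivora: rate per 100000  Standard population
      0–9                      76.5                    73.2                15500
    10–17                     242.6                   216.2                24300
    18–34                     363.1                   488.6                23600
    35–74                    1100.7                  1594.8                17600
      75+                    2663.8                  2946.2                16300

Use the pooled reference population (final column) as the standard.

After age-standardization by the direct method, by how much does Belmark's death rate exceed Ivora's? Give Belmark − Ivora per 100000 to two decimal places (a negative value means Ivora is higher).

Standard total = 97300; weights = 0.1593, 0.2497, 0.2425, 0.1809, 0.1675.
Belmark: 0.1593×76.5 + 0.2497×242.6 + 0.2425×363.1 + 0.1809×1100.7 + 0.1675×2663.8 = 806.1906 per 100000.
Ivora: 0.1593×73.2 + 0.2497×216.2 + 0.2425×488.6 + 0.1809×1594.8 + 0.1675×2946.2 = 966.1949 per 100000.
Difference = 806.1906 − 966.1949 = -160.0042.

-160.00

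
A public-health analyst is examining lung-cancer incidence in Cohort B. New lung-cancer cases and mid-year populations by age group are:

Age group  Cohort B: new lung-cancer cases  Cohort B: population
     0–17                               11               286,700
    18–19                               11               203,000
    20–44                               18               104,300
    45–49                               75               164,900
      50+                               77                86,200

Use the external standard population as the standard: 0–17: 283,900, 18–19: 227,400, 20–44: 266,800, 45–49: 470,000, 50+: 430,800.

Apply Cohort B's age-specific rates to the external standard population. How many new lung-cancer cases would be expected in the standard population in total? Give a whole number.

Age-specific rates per 100,000 for Cohort B: 3.84, 5.42, 17.26, 45.48, 89.33.
Expected new lung-cancer cases = Σ (standard pop × age-specific rate ÷ 100,000)
= 283,900×3.84/100,000 + 227,400×5.42/100,000 + 266,800×17.26/100,000 + 470,000×45.48/100,000 + 430,800×89.33/100,000
= 10.89 + 12.32 + 46.04 + 213.77 + 384.82 = 667.85.

668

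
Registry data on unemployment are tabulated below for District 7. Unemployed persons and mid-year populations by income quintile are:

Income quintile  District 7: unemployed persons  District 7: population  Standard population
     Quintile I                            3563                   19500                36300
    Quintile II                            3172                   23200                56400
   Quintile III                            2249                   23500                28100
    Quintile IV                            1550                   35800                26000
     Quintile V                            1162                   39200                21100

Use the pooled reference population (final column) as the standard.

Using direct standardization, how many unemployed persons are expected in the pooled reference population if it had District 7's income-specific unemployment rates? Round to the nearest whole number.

Income-specific rates per 1000 for District 7: 182.718, 136.724, 95.702, 43.296, 29.643.
Expected unemployed persons = Σ (standard pop × income-specific rate ÷ 1000)
= 36300×182.718/1000 + 56400×136.724/1000 + 28100×95.702/1000 + 26000×43.296/1000 + 21100×29.643/1000
= 6632.66 + 7711.24 + 2689.23 + 1125.70 + 625.46 = 18784.30.

18784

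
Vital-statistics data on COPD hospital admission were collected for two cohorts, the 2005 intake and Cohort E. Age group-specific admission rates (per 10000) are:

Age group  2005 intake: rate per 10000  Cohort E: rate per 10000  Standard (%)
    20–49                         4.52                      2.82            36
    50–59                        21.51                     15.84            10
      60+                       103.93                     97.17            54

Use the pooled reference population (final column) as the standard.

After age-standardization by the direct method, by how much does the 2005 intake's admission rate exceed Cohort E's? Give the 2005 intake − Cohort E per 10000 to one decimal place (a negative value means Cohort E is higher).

Standard weights: 0.36, 0.10, 0.54.
The 2005 intake: 0.3600×4.52 + 0.1000×21.51 + 0.5400×103.93 = 59.9004 per 10000.
Cohort E: 0.3600×2.82 + 0.1000×15.84 + 0.5400×97.17 = 55.0710 per 10000.
Difference = 59.9004 − 55.0710 = 4.8294.

4.8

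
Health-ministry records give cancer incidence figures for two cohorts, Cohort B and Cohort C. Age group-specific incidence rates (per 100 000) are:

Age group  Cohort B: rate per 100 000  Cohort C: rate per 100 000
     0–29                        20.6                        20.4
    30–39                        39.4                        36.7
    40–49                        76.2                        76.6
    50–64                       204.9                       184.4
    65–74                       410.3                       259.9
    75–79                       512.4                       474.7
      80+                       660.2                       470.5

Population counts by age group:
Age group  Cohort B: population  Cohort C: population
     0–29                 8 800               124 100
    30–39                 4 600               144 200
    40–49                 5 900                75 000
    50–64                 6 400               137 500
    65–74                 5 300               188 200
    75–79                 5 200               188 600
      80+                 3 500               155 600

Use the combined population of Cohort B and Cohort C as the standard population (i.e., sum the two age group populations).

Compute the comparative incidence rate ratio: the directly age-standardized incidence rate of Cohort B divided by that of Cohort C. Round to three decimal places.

Combined standard total = 1 052 900; weights = 0.1262, 0.1413, 0.0768, 0.1367, 0.1838, 0.1841, 0.1511.
Cohort B: 0.1262×20.6 + 0.1413×39.4 + 0.0768×76.2 + 0.1367×204.9 + 0.1838×410.3 + 0.1841×512.4 + 0.1511×660.2 = 311.5055 per 100 000.
Cohort C: 0.1262×20.4 + 0.1413×36.7 + 0.0768×76.6 + 0.1367×184.4 + 0.1838×259.9 + 0.1841×474.7 + 0.1511×470.5 = 245.0834 per 100 000.
Ratio = 311.5055 ÷ 245.0834 = 1.27102.

1.271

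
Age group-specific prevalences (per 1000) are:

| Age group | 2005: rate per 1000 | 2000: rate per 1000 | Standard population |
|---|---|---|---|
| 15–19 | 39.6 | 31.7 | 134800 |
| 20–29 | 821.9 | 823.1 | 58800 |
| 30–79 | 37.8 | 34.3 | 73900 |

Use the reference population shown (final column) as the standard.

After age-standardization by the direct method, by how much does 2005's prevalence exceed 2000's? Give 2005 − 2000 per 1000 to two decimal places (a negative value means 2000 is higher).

4.68

Standard total = 267500; weights = 0.5039, 0.2198, 0.2763.
2005: 0.5039×39.6 + 0.2198×821.9 + 0.2763×37.8 = 211.0625 per 1000.
2000: 0.5039×31.7 + 0.2198×823.1 + 0.2763×34.3 = 206.3784 per 1000.
Difference = 211.0625 − 206.3784 = 4.6841.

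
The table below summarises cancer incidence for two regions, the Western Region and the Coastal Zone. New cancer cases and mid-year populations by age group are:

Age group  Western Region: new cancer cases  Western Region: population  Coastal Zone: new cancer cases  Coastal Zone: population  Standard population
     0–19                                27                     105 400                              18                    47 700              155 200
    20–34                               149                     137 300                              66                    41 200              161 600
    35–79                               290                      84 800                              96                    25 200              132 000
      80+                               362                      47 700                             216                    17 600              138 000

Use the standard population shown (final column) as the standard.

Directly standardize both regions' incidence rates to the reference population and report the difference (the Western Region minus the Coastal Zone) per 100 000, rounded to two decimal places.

Age-specific rates per 100 000 for the Western Region: 25.62, 108.52, 341.98, 758.91.
For the Coastal Zone: 37.74, 160.19, 380.95, 1227.27.
Standard total = 586 800; weights = 0.2645, 0.2754, 0.2249, 0.2352.
The Western Region: 0.2645×25.62 + 0.2754×108.52 + 0.2249×341.98 + 0.2352×758.91 = 292.0652 per 100 000.
The Coastal Zone: 0.2645×37.74 + 0.2754×160.19 + 0.2249×380.95 + 0.2352×1227.27 = 428.4140 per 100 000.
Difference = 292.0652 − 428.4140 = -136.3488.

-136.35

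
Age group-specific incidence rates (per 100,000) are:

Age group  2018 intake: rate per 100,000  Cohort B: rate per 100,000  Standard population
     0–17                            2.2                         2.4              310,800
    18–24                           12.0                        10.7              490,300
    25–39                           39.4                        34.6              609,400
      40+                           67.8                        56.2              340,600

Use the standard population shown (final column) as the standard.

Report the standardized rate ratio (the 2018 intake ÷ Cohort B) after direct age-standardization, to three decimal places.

1.161

Standard total = 1,751,100; weights = 0.1775, 0.2800, 0.3480, 0.1945.
The 2018 intake: 0.1775×2.2 + 0.2800×12.0 + 0.3480×39.4 + 0.1945×67.8 = 30.6495 per 100,000.
Cohort B: 0.1775×2.4 + 0.2800×10.7 + 0.3480×34.6 + 0.1945×56.2 = 26.3943 per 100,000.
Ratio = 30.6495 ÷ 26.3943 = 1.16122.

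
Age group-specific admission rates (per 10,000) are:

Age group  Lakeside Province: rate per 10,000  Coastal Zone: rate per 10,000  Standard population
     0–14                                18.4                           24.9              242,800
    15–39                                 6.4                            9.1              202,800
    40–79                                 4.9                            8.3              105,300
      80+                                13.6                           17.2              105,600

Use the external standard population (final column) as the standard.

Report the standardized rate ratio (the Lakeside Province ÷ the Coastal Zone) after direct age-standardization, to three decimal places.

Standard total = 656,500; weights = 0.3698, 0.3089, 0.1604, 0.1609.
The Lakeside Province: 0.3698×18.4 + 0.3089×6.4 + 0.1604×4.9 + 0.1609×13.6 = 11.7556 per 10,000.
The Coastal Zone: 0.3698×24.9 + 0.3089×9.1 + 0.1604×8.3 + 0.1609×17.2 = 16.1181 per 10,000.
Ratio = 11.7556 ÷ 16.1181 = 0.72934.

0.729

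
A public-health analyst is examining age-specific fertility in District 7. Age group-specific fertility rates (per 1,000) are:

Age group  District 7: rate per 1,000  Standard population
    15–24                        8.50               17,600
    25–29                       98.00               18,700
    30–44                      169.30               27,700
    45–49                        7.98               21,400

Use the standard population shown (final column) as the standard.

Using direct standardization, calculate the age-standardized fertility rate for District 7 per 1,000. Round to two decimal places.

Standard total = 85,400; weights = 0.2061, 0.2190, 0.3244, 0.2506.
Standardized rate: 0.2061×8.50 + 0.2190×98.00 + 0.3244×169.30 + 0.2506×7.98 = 80.1239 per 1,000.

80.12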